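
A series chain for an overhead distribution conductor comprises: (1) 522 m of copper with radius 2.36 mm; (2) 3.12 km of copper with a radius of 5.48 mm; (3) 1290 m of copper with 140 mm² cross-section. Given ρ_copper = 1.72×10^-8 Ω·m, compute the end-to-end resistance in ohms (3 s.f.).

1.24 Ω

Seg 1: A = πr² = π(2.3600e-03 m)² = 1.750e-05 m²
R_1 = (1.72×10^-8)(522)/(1.750e-05) = 0.5131 Ω
Seg 2: A = πr² = π(5.4800e-03 m)² = 9.434e-05 m²
R_2 = (1.72×10^-8)(3120)/(9.434e-05) = 0.5688 Ω
Seg 3: A = 140 mm² = 1.400e-04 m²
R_3 = (1.72×10^-8)(1290)/(1.400e-04) = 0.1585 Ω
R_total = R_1 + R_2 + R_3 = 1.24 Ω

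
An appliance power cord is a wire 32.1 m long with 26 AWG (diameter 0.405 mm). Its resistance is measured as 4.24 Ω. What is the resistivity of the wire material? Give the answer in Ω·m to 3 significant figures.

A = π(0.405/2 mm)² = π(2.0250e-04 m)² = 1.288e-07 m²
ρ = RA/L = (4.24)(1.288e-07)/(32.1) = 1.70×10^-8 Ω·m

1.70×10^-8 Ω·m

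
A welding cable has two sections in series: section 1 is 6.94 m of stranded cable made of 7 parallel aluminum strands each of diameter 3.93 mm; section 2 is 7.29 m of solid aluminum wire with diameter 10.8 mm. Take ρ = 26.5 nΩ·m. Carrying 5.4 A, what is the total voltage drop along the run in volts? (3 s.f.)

ρ = 26.5 nΩ·m = 2.65×10^-8 Ω·m
Section 1: A_strand = π(1.9650e-03)² = 1.213e-05 m²; R₁ = ρL/(N·A_s) = (2.65×10^-8)(6.94)/(7×1.213e-05) = 0.002166 Ω
Section 2: A = π(d/2)² = π(5.4000e-03 m)² = 9.161e-05 m²
R₂ = (2.65×10^-8)(7.29)/(9.161e-05) = 0.002109 Ω
R = R₁ + R₂ = 0.004275 Ω
V = IR = 5.4 × 0.004275 = 0.0231 V

0.0231 V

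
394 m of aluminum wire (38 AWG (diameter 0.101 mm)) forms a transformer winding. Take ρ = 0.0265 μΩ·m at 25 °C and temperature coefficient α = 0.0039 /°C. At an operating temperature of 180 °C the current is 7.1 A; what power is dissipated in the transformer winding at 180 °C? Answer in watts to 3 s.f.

ρ = 0.0265 μΩ·m = 2.65×10^-8 Ω·m
A = π(0.101/2 mm)² = π(5.0500e-05 m)² = 8.012e-09 m²
R₍25₎ = ρL/A = (2.65×10^-8)(394)/(8.012e-09) = 1303 Ω
R₍180₎ = R₍25₎(1 + αΔT) = 1303 × (1 + 0.0039×155) = 2091 Ω
P = I²R = (7.1)² × 2091 = 1.05×10^5 W

1.05×10^5 W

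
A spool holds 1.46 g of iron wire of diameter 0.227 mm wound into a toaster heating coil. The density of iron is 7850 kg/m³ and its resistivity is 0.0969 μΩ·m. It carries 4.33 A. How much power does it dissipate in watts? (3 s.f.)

206 W

ρ = 0.0969 μΩ·m = 9.69×10^-8 Ω·m
A = π(d/2)² = π(1.1350e-04 m)² = 4.0471e-08 m²
L = m/(density·A) = 0.00146/(7850×4.0471e-08) = 4.596 m
R = ρL/A = (9.69×10^-8)(4.596)/(4.0471e-08) = 11 Ω
P = I²R = (4.33)² × 11 = 206 W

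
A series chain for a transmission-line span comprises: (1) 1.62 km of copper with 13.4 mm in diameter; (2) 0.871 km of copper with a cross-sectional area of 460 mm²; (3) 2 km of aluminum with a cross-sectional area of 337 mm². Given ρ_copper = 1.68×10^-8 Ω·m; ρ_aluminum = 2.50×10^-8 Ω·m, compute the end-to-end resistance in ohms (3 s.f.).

0.373 Ω

Seg 1: A = π(d/2)² = π(6.7000e-03 m)² = 1.410e-04 m²
R_1 = (1.68×10^-8)(1620)/(1.410e-04) = 0.193 Ω
Seg 2: A = 460 mm² = 4.600e-04 m²
R_2 = (1.68×10^-8)(871)/(4.600e-04) = 0.03181 Ω
Seg 3: A = 337 mm² = 3.370e-04 m²
R_3 = (2.50×10^-8)(2000)/(3.370e-04) = 0.1484 Ω
R_total = R_1 + R_2 + R_3 = 0.373 Ω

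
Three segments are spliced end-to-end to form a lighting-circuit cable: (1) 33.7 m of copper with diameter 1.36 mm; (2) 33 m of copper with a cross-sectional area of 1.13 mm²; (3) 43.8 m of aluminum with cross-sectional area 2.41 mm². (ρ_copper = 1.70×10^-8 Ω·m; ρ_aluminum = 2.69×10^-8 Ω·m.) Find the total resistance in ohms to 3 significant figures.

Seg 1: A = π(d/2)² = π(6.8000e-04 m)² = 1.453e-06 m²
R_1 = (1.70×10^-8)(33.7)/(1.453e-06) = 0.3944 Ω
Seg 2: A = 1.13 mm² = 1.130e-06 m²
R_2 = (1.70×10^-8)(33)/(1.130e-06) = 0.4965 Ω
Seg 3: A = 2.41 mm² = 2.410e-06 m²
R_3 = (2.69×10^-8)(43.8)/(2.410e-06) = 0.4889 Ω
R_total = R_1 + R_2 + R_3 = 1.38 Ω

1.38 Ω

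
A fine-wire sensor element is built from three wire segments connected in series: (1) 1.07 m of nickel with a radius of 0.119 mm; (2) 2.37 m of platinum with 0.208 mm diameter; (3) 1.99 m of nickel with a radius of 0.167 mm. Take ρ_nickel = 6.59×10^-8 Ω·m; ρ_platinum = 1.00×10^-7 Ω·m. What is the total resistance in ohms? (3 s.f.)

Seg 1: A = πr² = π(1.1900e-04 m)² = 4.449e-08 m²
R_1 = (6.59×10^-8)(1.07)/(4.449e-08) = 1.585 Ω
Seg 2: A = π(d/2)² = π(1.0400e-04 m)² = 3.398e-08 m²
R_2 = (1.00×10^-7)(2.37)/(3.398e-08) = 6.975 Ω
Seg 3: A = πr² = π(1.6700e-04 m)² = 8.762e-08 m²
R_3 = (6.59×10^-8)(1.99)/(8.762e-08) = 1.497 Ω
R_total = R_1 + R_2 + R_3 = 10.1 Ω

10.1 Ω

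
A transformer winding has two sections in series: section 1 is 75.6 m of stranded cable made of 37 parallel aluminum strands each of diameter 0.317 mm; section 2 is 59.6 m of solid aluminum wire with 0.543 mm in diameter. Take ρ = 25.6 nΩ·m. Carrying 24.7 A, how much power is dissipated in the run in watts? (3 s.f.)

4420 W

ρ = 25.6 nΩ·m = 2.56×10^-8 Ω·m
Section 1: A_strand = π(1.5850e-04)² = 7.892e-08 m²; R₁ = ρL/(N·A_s) = (2.56×10^-8)(75.6)/(37×7.892e-08) = 0.6628 Ω
Section 2: A = π(d/2)² = π(2.7150e-04 m)² = 2.316e-07 m²
R₂ = (2.56×10^-8)(59.6)/(2.316e-07) = 6.589 Ω
R = R₁ + R₂ = 7.251 Ω
P = I²R = (24.7)² × 7.251 = 4420 W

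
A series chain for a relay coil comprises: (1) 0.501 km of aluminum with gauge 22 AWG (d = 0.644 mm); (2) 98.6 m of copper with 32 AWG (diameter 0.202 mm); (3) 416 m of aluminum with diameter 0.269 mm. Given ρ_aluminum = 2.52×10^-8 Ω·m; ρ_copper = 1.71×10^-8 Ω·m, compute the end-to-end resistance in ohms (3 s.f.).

276 Ω

Seg 1: A = π(0.644/2 mm)² = π(3.2200e-04 m)² = 3.257e-07 m²
R_1 = (2.52×10^-8)(501)/(3.257e-07) = 38.76 Ω
Seg 2: A = π(0.202/2 mm)² = π(1.0100e-04 m)² = 3.205e-08 m²
R_2 = (1.71×10^-8)(98.6)/(3.205e-08) = 52.61 Ω
Seg 3: A = π(d/2)² = π(1.3450e-04 m)² = 5.683e-08 m²
R_3 = (2.52×10^-8)(416)/(5.683e-08) = 184.5 Ω
R_total = R_1 + R_2 + R_3 = 276 Ω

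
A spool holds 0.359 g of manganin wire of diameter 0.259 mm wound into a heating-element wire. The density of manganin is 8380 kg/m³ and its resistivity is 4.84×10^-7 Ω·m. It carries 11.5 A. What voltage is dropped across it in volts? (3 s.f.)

A = π(d/2)² = π(1.2950e-04 m)² = 5.2685e-08 m²
L = m/(density·A) = 3.590×10^-4/(8380×5.2685e-08) = 0.8131 m
R = ρL/A = (4.84×10^-7)(0.8131)/(5.2685e-08) = 7.47 Ω
V = IR = 11.5 × 7.47 = 85.9 V

85.9 V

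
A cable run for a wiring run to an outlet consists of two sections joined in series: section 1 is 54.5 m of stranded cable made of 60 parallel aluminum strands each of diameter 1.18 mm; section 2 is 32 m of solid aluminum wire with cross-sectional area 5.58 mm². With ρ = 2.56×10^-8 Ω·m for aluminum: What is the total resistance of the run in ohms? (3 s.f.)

Section 1: A_strand = π(5.9000e-04)² = 1.094e-06 m²; R₁ = ρL/(N·A_s) = (2.56×10^-8)(54.5)/(60×1.094e-06) = 0.02126 Ω
Section 2: A = 5.58 mm² = 5.580e-06 m²
R₂ = (2.56×10^-8)(32)/(5.580e-06) = 0.1468 Ω
R = R₁ + R₂ = 0.168 Ω

0.168 Ω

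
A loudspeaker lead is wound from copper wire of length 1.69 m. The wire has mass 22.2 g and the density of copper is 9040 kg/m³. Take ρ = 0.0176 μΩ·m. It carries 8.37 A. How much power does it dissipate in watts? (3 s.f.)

ρ = 0.0176 μΩ·m = 1.76×10^-8 Ω·m
A = m/(density·L) = 0.0222/(9040×1.69) = 1.4531e-06 m²
R = ρL/A = (1.76×10^-8)(1.69)/(1.4531e-06) = 0.02047 Ω
P = I²R = (8.37)² × 0.02047 = 1.43 W

1.43 W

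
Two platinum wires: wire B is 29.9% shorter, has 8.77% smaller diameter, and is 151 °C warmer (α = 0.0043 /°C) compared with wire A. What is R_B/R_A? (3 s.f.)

1.39

R ∝ ρL/d² with ρ ∝ (1+αΔT), so R_B/R_A = (1 − 29.9/100) × (1 − 8.77/100)⁻² × (1 + 0.0043×151)
= 0.701 × 1.202 × 1.649 = 1.39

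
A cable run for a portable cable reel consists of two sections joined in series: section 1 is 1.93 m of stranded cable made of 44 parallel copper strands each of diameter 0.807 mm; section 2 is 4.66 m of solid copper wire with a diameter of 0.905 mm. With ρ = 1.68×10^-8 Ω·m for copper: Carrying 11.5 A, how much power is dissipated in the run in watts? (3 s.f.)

Section 1: A_strand = π(4.0350e-04)² = 5.115e-07 m²; R₁ = ρL/(N·A_s) = (1.68×10^-8)(1.93)/(44×5.115e-07) = 0.001441 Ω
Section 2: A = π(d/2)² = π(4.5250e-04 m)² = 6.433e-07 m²
R₂ = (1.68×10^-8)(4.66)/(6.433e-07) = 0.1217 Ω
R = R₁ + R₂ = 0.1231 Ω
P = I²R = (11.5)² × 0.1231 = 16.3 W

16.3 W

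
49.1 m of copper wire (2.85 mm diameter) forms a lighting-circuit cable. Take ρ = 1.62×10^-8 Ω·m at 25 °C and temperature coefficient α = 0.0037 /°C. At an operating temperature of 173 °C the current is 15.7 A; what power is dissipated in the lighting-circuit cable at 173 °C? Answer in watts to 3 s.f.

A = π(d/2)² = π(1.4250e-03 m)² = 6.379e-06 m²
R₍25₎ = ρL/A = (1.62×10^-8)(49.1)/(6.379e-06) = 0.1247 Ω
R₍173₎ = R₍25₎(1 + αΔT) = 0.1247 × (1 + 0.0037×148) = 0.193 Ω
P = I²R = (15.7)² × 0.193 = 47.6 W

47.6 W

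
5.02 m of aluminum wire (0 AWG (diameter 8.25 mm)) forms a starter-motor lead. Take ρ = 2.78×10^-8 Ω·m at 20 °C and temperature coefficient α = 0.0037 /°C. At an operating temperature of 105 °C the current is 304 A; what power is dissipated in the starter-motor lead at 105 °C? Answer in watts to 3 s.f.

317 W

A = π(8.25/2 mm)² = π(4.1250e-03 m)² = 5.346e-05 m²
R₍20₎ = ρL/A = (2.78×10^-8)(5.02)/(5.346e-05) = 0.002611 Ω
R₍105₎ = R₍20₎(1 + αΔT) = 0.002611 × (1 + 0.0037×85) = 0.003432 Ω
P = I²R = (304)² × 0.003432 = 317 W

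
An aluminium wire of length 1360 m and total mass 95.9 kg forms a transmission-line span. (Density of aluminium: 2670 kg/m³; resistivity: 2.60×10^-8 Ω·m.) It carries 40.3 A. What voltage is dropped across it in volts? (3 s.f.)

54.0 V

A = m/(density·L) = 95.9/(2670×1360) = 2.6410e-05 m²
R = ρL/A = (2.60×10^-8)(1360)/(2.6410e-05) = 1.339 Ω
V = IR = 40.3 × 1.339 = 54.0 V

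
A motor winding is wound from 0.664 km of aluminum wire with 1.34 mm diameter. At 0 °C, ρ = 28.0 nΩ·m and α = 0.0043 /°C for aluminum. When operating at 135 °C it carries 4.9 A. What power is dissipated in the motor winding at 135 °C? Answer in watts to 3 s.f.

ρ = 28.0 nΩ·m = 2.80×10^-8 Ω·m
A = π(d/2)² = π(6.7000e-04 m)² = 1.410e-06 m²
R₍0₎ = ρL/A = (2.80×10^-8)(664)/(1.410e-06) = 13.18 Ω
R₍135₎ = R₍0₎(1 + αΔT) = 13.18 × (1 + 0.0043×135) = 20.84 Ω
P = I²R = (4.9)² × 20.84 = 500 W

500 W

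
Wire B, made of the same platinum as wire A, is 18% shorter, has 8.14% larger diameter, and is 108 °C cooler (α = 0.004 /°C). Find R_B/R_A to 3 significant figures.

0.398

R ∝ ρL/d² with ρ ∝ (1+αΔT), so R_B/R_A = (1 − 18/100) × (1 + 8.14/100)⁻² × (1 − 0.004×108)
= 0.82 × 0.8551 × 0.568 = 0.398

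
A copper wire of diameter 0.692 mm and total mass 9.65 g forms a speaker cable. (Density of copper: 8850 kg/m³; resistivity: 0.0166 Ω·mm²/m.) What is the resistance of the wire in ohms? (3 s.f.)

0.128 Ω

ρ = 0.0166 Ω·mm²/m = 1.66×10^-8 Ω·m
A = π(d/2)² = π(3.4600e-04 m)² = 3.7610e-07 m²
L = m/(density·A) = 0.00965/(8850×3.7610e-07) = 2.899 m
R = ρL/A = (1.66×10^-8)(2.899)/(3.7610e-07) = 0.128 Ω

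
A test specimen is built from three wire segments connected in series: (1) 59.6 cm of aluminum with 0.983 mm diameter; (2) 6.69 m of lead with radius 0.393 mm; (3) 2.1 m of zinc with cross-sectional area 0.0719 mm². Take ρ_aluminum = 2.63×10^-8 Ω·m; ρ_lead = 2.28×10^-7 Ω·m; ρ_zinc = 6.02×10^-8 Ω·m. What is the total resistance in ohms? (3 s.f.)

Seg 1: A = π(d/2)² = π(4.9150e-04 m)² = 7.589e-07 m²
R_1 = (2.63×10^-8)(0.596)/(7.589e-07) = 0.02065 Ω
Seg 2: A = πr² = π(3.9300e-04 m)² = 4.852e-07 m²
R_2 = (2.28×10^-7)(6.69)/(4.852e-07) = 3.144 Ω
Seg 3: A = 0.0719 mm² = 7.190e-08 m²
R_3 = (6.02×10^-8)(2.1)/(7.190e-08) = 1.758 Ω
R_total = R_1 + R_2 + R_3 = 4.92 Ω

4.92 Ω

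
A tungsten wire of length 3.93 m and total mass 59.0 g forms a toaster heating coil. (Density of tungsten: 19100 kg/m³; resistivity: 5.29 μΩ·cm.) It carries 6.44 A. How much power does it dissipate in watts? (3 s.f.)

11.0 W

ρ = 5.29 μΩ·cm = 5.29×10^-8 Ω·m
A = m/(density·L) = 0.059/(19100×3.93) = 7.8601e-07 m²
R = ρL/A = (5.29×10^-8)(3.93)/(7.8601e-07) = 0.2645 Ω
P = I²R = (6.44)² × 0.2645 = 11.0 W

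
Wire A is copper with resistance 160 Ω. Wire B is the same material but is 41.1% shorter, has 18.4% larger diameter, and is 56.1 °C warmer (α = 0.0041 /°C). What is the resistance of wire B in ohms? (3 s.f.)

R ∝ ρL/d² with ρ ∝ (1+αΔT), so R_B/R_A = (1 − 41.1/100) × (1 + 18.4/100)⁻² × (1 + 0.0041×56.1)
= 0.589 × 0.7133 × 1.23 = 0.5168
R_B = 0.5168 × 160 = 82.7 Ω

82.7 Ω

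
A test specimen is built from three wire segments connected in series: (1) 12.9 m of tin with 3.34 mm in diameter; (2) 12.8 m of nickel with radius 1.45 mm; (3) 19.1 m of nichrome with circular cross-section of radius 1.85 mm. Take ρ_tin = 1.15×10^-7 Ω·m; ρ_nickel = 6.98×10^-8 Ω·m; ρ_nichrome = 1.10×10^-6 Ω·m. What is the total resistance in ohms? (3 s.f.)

Seg 1: A = π(d/2)² = π(1.6700e-03 m)² = 8.762e-06 m²
R_1 = (1.15×10^-7)(12.9)/(8.762e-06) = 0.1693 Ω
Seg 2: A = πr² = π(1.4500e-03 m)² = 6.605e-06 m²
R_2 = (6.98×10^-8)(12.8)/(6.605e-06) = 0.1353 Ω
Seg 3: A = πr² = π(1.8500e-03 m)² = 1.075e-05 m²
R_3 = (1.10×10^-6)(19.1)/(1.075e-05) = 1.954 Ω
R_total = R_1 + R_2 + R_3 = 2.26 Ω

2.26 Ω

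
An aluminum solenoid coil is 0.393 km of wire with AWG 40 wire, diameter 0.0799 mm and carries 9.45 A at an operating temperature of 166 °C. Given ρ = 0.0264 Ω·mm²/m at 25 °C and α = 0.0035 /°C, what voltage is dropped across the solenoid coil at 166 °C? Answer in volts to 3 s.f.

29200 V

ρ = 0.0264 Ω·mm²/m = 2.64×10^-8 Ω·m
A = π(0.0799/2 mm)² = π(3.9950e-05 m)² = 5.014e-09 m²
R₍25₎ = ρL/A = (2.64×10^-8)(393)/(5.014e-09) = 2069 Ω
R₍166₎ = R₍25₎(1 + αΔT) = 2069 × (1 + 0.0035×141) = 3090 Ω
V = IR = 9.45 × 3090 = 29200 V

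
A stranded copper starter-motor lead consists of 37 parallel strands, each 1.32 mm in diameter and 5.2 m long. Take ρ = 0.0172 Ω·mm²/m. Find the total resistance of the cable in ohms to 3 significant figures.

0.00177 Ω

ρ = 0.0172 Ω·mm²/m = 1.72×10^-8 Ω·m
A_strand = π(6.6000e-04 m)² = 1.368e-06 m²
R_strand = ρL/A = (1.72×10^-8)(5.2)/(1.368e-06) = 0.06536 Ω
R_total = R_strand/N = 0.06536/37 = 0.00177 Ω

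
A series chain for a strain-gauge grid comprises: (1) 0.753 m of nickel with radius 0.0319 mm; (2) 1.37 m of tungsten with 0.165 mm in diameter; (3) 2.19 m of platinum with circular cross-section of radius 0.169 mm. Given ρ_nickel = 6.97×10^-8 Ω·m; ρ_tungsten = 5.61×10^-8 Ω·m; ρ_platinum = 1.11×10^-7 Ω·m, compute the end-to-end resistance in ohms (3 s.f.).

22.7 Ω

Seg 1: A = πr² = π(3.1900e-05 m)² = 3.197e-09 m²
R_1 = (6.97×10^-8)(0.753)/(3.197e-09) = 16.42 Ω
Seg 2: A = π(d/2)² = π(8.2500e-05 m)² = 2.138e-08 m²
R_2 = (5.61×10^-8)(1.37)/(2.138e-08) = 3.594 Ω
Seg 3: A = πr² = π(1.6900e-04 m)² = 8.973e-08 m²
R_3 = (1.11×10^-7)(2.19)/(8.973e-08) = 2.709 Ω
R_total = R_1 + R_2 + R_3 = 22.7 Ω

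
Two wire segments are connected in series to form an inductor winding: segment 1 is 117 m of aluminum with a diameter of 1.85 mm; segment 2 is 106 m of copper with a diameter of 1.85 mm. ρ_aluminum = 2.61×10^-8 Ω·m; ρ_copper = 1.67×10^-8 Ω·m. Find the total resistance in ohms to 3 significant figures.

Segment 1: A = π(d/2)² = π(9.2500e-04 m)² = 2.688e-06 m²
R₁ = ρL/A = (2.61×10^-8)(117)/(2.688e-06) = 1.136 Ω
R₂ = (1.67×10^-8)(106)/(2.688e-06) = 0.6586 Ω
R = R₁ + R₂ = 1.79 Ω

1.79 Ω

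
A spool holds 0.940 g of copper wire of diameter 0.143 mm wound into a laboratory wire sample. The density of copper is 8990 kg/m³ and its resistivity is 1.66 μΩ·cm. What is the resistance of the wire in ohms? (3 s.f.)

ρ = 1.66 μΩ·cm = 1.66×10^-8 Ω·m
A = π(d/2)² = π(7.1500e-05 m)² = 1.6061e-08 m²
L = m/(density·A) = 9.400×10^-4/(8990×1.6061e-08) = 6.51 m
R = ρL/A = (1.66×10^-8)(6.51)/(1.6061e-08) = 6.73 Ω

6.73 Ω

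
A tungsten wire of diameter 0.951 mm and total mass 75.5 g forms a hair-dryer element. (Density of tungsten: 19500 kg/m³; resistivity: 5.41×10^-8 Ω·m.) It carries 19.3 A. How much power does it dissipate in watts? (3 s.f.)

155 W

A = π(d/2)² = π(4.7550e-04 m)² = 7.1031e-07 m²
L = m/(density·A) = 0.0755/(19500×7.1031e-07) = 5.451 m
R = ρL/A = (5.41×10^-8)(5.451)/(7.1031e-07) = 0.4152 Ω
P = I²R = (19.3)² × 0.4152 = 155 W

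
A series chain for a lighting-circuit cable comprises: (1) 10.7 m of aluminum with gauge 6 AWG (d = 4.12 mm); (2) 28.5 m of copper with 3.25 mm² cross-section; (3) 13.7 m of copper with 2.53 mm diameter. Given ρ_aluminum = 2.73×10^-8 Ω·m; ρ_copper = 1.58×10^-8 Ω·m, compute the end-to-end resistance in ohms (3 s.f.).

0.204 Ω

Seg 1: A = π(4.12/2 mm)² = π(2.0600e-03 m)² = 1.333e-05 m²
R_1 = (2.73×10^-8)(10.7)/(1.333e-05) = 0.02191 Ω
Seg 2: A = 3.25 mm² = 3.250e-06 m²
R_2 = (1.58×10^-8)(28.5)/(3.250e-06) = 0.1386 Ω
Seg 3: A = π(d/2)² = π(1.2650e-03 m)² = 5.027e-06 m²
R_3 = (1.58×10^-8)(13.7)/(5.027e-06) = 0.04306 Ω
R_total = R_1 + R_2 + R_3 = 0.204 Ω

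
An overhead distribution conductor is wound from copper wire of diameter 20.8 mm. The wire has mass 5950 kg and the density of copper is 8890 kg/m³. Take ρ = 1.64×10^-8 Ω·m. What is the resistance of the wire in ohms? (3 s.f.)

A = π(d/2)² = π(1.0400e-02 m)² = 3.3979e-04 m²
L = m/(density·A) = 5950/(8890×3.3979e-04) = 1970 m
R = ρL/A = (1.64×10^-8)(1970)/(3.3979e-04) = 0.0951 Ω

0.0951 Ω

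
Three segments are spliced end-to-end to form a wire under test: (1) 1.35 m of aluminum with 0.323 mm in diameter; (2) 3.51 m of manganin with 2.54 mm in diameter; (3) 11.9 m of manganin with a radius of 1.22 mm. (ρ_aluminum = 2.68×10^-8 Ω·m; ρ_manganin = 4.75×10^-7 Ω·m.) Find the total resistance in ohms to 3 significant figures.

1.98 Ω

Seg 1: A = π(d/2)² = π(1.6150e-04 m)² = 8.194e-08 m²
R_1 = (2.68×10^-8)(1.35)/(8.194e-08) = 0.4415 Ω
Seg 2: A = π(d/2)² = π(1.2700e-03 m)² = 5.067e-06 m²
R_2 = (4.75×10^-7)(3.51)/(5.067e-06) = 0.329 Ω
Seg 3: A = πr² = π(1.2200e-03 m)² = 4.676e-06 m²
R_3 = (4.75×10^-7)(11.9)/(4.676e-06) = 1.209 Ω
R_total = R_1 + R_2 + R_3 = 1.98 Ω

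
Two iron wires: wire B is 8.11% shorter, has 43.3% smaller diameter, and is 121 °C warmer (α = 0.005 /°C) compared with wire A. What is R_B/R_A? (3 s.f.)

R ∝ ρL/d² with ρ ∝ (1+αΔT), so R_B/R_A = (1 − 8.11/100) × (1 − 43.3/100)⁻² × (1 + 0.005×121)
= 0.9189 × 3.111 × 1.605 = 4.59

4.59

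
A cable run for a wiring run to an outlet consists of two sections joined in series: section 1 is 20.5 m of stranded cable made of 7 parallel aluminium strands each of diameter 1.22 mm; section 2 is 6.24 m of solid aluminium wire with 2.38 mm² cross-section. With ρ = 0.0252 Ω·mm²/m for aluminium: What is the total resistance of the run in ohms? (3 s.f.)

ρ = 0.0252 Ω·mm²/m = 2.52×10^-8 Ω·m
Section 1: A_strand = π(6.1000e-04)² = 1.169e-06 m²; R₁ = ρL/(N·A_s) = (2.52×10^-8)(20.5)/(7×1.169e-06) = 0.06313 Ω
Section 2: A = 2.38 mm² = 2.380e-06 m²
R₂ = (2.52×10^-8)(6.24)/(2.380e-06) = 0.06607 Ω
R = R₁ + R₂ = 0.129 Ω

0.129 Ω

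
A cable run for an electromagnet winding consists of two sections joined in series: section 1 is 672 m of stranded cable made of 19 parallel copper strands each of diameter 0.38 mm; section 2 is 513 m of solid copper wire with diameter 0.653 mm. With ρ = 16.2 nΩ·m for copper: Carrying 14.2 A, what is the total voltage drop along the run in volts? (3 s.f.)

424 V

ρ = 16.2 nΩ·m = 1.62×10^-8 Ω·m
Section 1: A_strand = π(1.9000e-04)² = 1.134e-07 m²; R₁ = ρL/(N·A_s) = (1.62×10^-8)(672)/(19×1.134e-07) = 5.052 Ω
Section 2: A = π(d/2)² = π(3.2650e-04 m)² = 3.349e-07 m²
R₂ = (1.62×10^-8)(513)/(3.349e-07) = 24.82 Ω
R = R₁ + R₂ = 29.87 Ω
V = IR = 14.2 × 29.87 = 424 V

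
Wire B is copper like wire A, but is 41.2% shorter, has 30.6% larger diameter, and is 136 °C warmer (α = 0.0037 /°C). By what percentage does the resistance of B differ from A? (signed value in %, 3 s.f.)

-48.2%

R ∝ ρL/d² with ρ ∝ (1+αΔT), so R_B/R_A = (1 − 41.2/100) × (1 + 30.6/100)⁻² × (1 + 0.0037×136)
= 0.588 × 0.5863 × 1.503 = 0.5182
(R_B − R_A)/R_A = 0.5182 − 1 = -48.2%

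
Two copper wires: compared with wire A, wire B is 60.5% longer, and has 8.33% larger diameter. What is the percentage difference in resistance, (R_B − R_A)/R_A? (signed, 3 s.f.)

36.8%

R ∝ L/d², so R_B/R_A = (1 + 60.5/100) × (1 + 8.33/100)⁻²
= 1.605 × 0.8521 = 1.368
(R_B − R_A)/R_A = 1.368 − 1 = 36.8%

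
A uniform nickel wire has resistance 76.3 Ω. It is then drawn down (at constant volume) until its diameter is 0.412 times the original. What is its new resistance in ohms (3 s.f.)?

Volume constant ⇒ L' = L/r² with r = 0.412. R' = ρL'/A' = ρ(L/r²)/(πr²d₀²/4) = R/r⁴.
R' = 34.71 × 76.3 = 2650 Ω

2650 Ω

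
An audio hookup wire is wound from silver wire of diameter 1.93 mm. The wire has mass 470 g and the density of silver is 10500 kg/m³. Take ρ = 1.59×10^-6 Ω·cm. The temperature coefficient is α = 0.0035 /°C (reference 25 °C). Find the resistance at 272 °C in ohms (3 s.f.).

0.155 Ω

ρ = 1.59×10^-6 Ω·cm = 1.59×10^-8 Ω·m
A = π(d/2)² = π(9.6500e-04 m)² = 2.9255e-06 m²
L = m/(density·A) = 0.47/(10500×2.9255e-06) = 15.3 m
R = ρL/A = (1.59×10^-8)(15.3)/(2.9255e-06) = 0.08316 Ω
R(272 °C) = 0.08316 × (1 + 0.0035×247) = 0.155 Ω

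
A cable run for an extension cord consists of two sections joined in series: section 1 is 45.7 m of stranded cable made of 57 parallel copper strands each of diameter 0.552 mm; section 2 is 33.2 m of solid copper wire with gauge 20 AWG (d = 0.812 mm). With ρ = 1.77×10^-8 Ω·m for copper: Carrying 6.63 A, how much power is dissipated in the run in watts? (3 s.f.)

52.5 W

Section 1: A_strand = π(2.7600e-04)² = 2.393e-07 m²; R₁ = ρL/(N·A_s) = (1.77×10^-8)(45.7)/(57×2.393e-07) = 0.0593 Ω
Section 2: A = π(0.812/2 mm)² = π(4.0600e-04 m)² = 5.178e-07 m²
R₂ = (1.77×10^-8)(33.2)/(5.178e-07) = 1.135 Ω
R = R₁ + R₂ = 1.194 Ω
P = I²R = (6.63)² × 1.194 = 52.5 W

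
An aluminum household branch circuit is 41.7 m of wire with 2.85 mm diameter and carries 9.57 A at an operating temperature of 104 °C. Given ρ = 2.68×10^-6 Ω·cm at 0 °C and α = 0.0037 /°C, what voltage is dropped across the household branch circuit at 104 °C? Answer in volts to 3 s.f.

2.32 V

ρ = 2.68×10^-6 Ω·cm = 2.68×10^-8 Ω·m
A = π(d/2)² = π(1.4250e-03 m)² = 6.379e-06 m²
R₍0₎ = ρL/A = (2.68×10^-8)(41.7)/(6.379e-06) = 0.1752 Ω
R₍104₎ = R₍0₎(1 + αΔT) = 0.1752 × (1 + 0.0037×104) = 0.2426 Ω
V = IR = 9.57 × 0.2426 = 2.32 V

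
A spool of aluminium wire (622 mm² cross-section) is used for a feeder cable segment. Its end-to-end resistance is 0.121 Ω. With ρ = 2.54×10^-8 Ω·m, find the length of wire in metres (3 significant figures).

A = 622 mm² = 6.220e-04 m²
L = RA/ρ = (0.121)(6.220e-04)/(2.54×10^-8) = 2960 m

2960 m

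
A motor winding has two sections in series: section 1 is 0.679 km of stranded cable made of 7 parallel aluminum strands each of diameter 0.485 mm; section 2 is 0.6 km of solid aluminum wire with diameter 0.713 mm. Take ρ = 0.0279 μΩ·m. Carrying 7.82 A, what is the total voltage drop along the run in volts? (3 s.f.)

442 V

ρ = 0.0279 μΩ·m = 2.79×10^-8 Ω·m
Section 1: A_strand = π(2.4250e-04)² = 1.847e-07 m²; R₁ = ρL/(N·A_s) = (2.79×10^-8)(679)/(7×1.847e-07) = 14.65 Ω
Section 2: A = π(d/2)² = π(3.5650e-04 m)² = 3.993e-07 m²
R₂ = (2.79×10^-8)(600)/(3.993e-07) = 41.93 Ω
R = R₁ + R₂ = 56.58 Ω
V = IR = 7.82 × 56.58 = 442 V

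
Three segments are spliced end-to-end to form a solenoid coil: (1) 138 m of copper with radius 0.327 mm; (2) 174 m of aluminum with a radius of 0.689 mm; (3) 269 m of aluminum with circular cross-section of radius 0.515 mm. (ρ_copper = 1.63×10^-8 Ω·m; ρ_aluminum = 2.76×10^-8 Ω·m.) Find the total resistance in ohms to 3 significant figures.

18.8 Ω

Seg 1: A = πr² = π(3.2700e-04 m)² = 3.359e-07 m²
R_1 = (1.63×10^-8)(138)/(3.359e-07) = 6.696 Ω
Seg 2: A = πr² = π(6.8900e-04 m)² = 1.491e-06 m²
R_2 = (2.76×10^-8)(174)/(1.491e-06) = 3.22 Ω
Seg 3: A = πr² = π(5.1500e-04 m)² = 8.332e-07 m²
R_3 = (2.76×10^-8)(269)/(8.332e-07) = 8.91 Ω
R_total = R_1 + R_2 + R_3 = 18.8 Ω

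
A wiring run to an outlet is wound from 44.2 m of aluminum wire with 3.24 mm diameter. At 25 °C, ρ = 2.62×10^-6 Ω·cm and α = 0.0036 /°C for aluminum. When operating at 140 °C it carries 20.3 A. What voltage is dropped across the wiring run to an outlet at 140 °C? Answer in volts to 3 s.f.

ρ = 2.62×10^-6 Ω·cm = 2.62×10^-8 Ω·m
A = π(d/2)² = π(1.6200e-03 m)² = 8.245e-06 m²
R₍25₎ = ρL/A = (2.62×10^-8)(44.2)/(8.245e-06) = 0.1405 Ω
R₍140₎ = R₍25₎(1 + αΔT) = 0.1405 × (1 + 0.0036×115) = 0.1986 Ω
V = IR = 20.3 × 0.1986 = 4.03 V

4.03 V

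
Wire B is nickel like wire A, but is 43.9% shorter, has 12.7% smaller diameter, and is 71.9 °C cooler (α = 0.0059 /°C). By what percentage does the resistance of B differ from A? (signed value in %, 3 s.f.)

-57.6%

R ∝ ρL/d² with ρ ∝ (1+αΔT), so R_B/R_A = (1 − 43.9/100) × (1 − 12.7/100)⁻² × (1 − 0.0059×71.9)
= 0.561 × 1.312 × 0.5758 = 0.4238
(R_B − R_A)/R_A = 0.4238 − 1 = -57.6%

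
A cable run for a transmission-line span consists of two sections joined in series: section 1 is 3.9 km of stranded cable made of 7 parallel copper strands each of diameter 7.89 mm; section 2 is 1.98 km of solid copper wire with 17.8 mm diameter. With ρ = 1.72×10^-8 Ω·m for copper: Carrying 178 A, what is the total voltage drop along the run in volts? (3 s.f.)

Section 1: A_strand = π(3.9450e-03)² = 4.889e-05 m²; R₁ = ρL/(N·A_s) = (1.72×10^-8)(3900)/(7×4.889e-05) = 0.196 Ω
Section 2: A = π(d/2)² = π(8.9000e-03 m)² = 2.488e-04 m²
R₂ = (1.72×10^-8)(1980)/(2.488e-04) = 0.1369 Ω
R = R₁ + R₂ = 0.3329 Ω
V = IR = 178 × 0.3329 = 59.2 V

59.2 V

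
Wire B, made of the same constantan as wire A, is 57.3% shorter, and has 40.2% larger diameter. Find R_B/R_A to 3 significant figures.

R ∝ L/d², so R_B/R_A = (1 − 57.3/100) × (1 + 40.2/100)⁻²
= 0.427 × 0.5088 = 0.217

0.217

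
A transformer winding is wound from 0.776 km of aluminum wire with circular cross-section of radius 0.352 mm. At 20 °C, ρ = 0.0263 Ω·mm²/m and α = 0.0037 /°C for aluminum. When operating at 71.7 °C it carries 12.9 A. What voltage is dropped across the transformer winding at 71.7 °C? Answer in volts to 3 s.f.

ρ = 0.0263 Ω·mm²/m = 2.63×10^-8 Ω·m
A = πr² = π(3.5200e-04 m)² = 3.893e-07 m²
R₍20₎ = ρL/A = (2.63×10^-8)(776)/(3.893e-07) = 52.43 Ω
R₍71.7₎ = R₍20₎(1 + αΔT) = 52.43 × (1 + 0.0037×51.7) = 62.46 Ω
V = IR = 12.9 × 62.46 = 806 V

806 V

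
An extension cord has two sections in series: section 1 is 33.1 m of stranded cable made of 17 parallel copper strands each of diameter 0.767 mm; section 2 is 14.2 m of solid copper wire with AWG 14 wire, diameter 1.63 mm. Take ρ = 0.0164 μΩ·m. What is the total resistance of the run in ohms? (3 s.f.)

0.181 Ω

ρ = 0.0164 μΩ·m = 1.64×10^-8 Ω·m
Section 1: A_strand = π(3.8350e-04)² = 4.620e-07 m²; R₁ = ρL/(N·A_s) = (1.64×10^-8)(33.1)/(17×4.620e-07) = 0.06911 Ω
Section 2: A = π(1.63/2 mm)² = π(8.1500e-04 m)² = 2.087e-06 m²
R₂ = (1.64×10^-8)(14.2)/(2.087e-06) = 0.1116 Ω
R = R₁ + R₂ = 0.181 Ω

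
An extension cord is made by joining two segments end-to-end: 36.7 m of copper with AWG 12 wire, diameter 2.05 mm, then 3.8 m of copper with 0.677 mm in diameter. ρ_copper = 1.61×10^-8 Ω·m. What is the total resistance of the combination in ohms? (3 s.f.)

0.349 Ω

Segment 1: A = π(2.05/2 mm)² = π(1.0250e-03 m)² = 3.301e-06 m²
R₁ = ρL/A = (1.61×10^-8)(36.7)/(3.301e-06) = 0.179 Ω
Segment 2: A = π(d/2)² = π(3.3850e-04 m)² = 3.600e-07 m²
R₂ = (1.61×10^-8)(3.8)/(3.600e-07) = 0.17 Ω
R = R₁ + R₂ = 0.349 Ω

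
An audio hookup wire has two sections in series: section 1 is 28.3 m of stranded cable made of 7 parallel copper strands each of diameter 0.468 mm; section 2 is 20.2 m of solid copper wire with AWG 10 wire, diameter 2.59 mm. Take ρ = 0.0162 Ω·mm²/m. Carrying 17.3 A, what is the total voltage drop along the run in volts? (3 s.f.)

ρ = 0.0162 Ω·mm²/m = 1.62×10^-8 Ω·m
Section 1: A_strand = π(2.3400e-04)² = 1.720e-07 m²; R₁ = ρL/(N·A_s) = (1.62×10^-8)(28.3)/(7×1.720e-07) = 0.3807 Ω
Section 2: A = π(2.59/2 mm)² = π(1.2950e-03 m)² = 5.269e-06 m²
R₂ = (1.62×10^-8)(20.2)/(5.269e-06) = 0.06211 Ω
R = R₁ + R₂ = 0.4428 Ω
V = IR = 17.3 × 0.4428 = 7.66 V

7.66 V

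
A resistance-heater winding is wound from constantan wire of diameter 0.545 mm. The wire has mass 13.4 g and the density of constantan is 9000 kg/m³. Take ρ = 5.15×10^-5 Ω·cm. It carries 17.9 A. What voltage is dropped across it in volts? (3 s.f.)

252 V

ρ = 5.15×10^-5 Ω·cm = 5.15×10^-7 Ω·m
A = π(d/2)² = π(2.7250e-04 m)² = 2.3328e-07 m²
L = m/(density·A) = 0.0134/(9000×2.3328e-07) = 6.382 m
R = ρL/A = (5.15×10^-7)(6.382)/(2.3328e-07) = 14.09 Ω
V = IR = 17.9 × 14.09 = 252 V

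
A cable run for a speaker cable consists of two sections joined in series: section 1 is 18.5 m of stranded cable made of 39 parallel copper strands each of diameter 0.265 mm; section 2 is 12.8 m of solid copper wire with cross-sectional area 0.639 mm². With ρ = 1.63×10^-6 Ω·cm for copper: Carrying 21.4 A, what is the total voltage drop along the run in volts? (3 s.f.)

ρ = 1.63×10^-6 Ω·cm = 1.63×10^-8 Ω·m
Section 1: A_strand = π(1.3250e-04)² = 5.515e-08 m²; R₁ = ρL/(N·A_s) = (1.63×10^-8)(18.5)/(39×5.515e-08) = 0.1402 Ω
Section 2: A = 0.639 mm² = 6.390e-07 m²
R₂ = (1.63×10^-8)(12.8)/(6.390e-07) = 0.3265 Ω
R = R₁ + R₂ = 0.4667 Ω
V = IR = 21.4 × 0.4667 = 9.99 V

9.99 V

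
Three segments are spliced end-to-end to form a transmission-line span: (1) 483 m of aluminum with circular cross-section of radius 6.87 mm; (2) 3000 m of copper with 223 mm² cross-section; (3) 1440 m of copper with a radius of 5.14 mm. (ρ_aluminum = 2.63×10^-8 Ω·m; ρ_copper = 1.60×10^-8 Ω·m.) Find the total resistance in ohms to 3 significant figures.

Seg 1: A = πr² = π(6.8700e-03 m)² = 1.483e-04 m²
R_1 = (2.63×10^-8)(483)/(1.483e-04) = 0.08567 Ω
Seg 2: A = 223 mm² = 2.230e-04 m²
R_2 = (1.60×10^-8)(3000)/(2.230e-04) = 0.2152 Ω
Seg 3: A = πr² = π(5.1400e-03 m)² = 8.300e-05 m²
R_3 = (1.60×10^-8)(1440)/(8.300e-05) = 0.2776 Ω
R_total = R_1 + R_2 + R_3 = 0.579 Ω

0.579 Ω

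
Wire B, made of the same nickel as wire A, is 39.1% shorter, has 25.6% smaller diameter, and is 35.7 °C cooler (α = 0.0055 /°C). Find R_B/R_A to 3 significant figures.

R ∝ ρL/d² with ρ ∝ (1+αΔT), so R_B/R_A = (1 − 39.1/100) × (1 − 25.6/100)⁻² × (1 − 0.0055×35.7)
= 0.609 × 1.807 × 0.8036 = 0.884

0.884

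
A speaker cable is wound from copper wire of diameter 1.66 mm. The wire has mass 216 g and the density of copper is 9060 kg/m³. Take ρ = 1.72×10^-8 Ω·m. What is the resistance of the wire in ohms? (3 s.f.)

A = π(d/2)² = π(8.3000e-04 m)² = 2.1642e-06 m²
L = m/(density·A) = 0.216/(9060×2.1642e-06) = 11.02 m
R = ρL/A = (1.72×10^-8)(11.02)/(2.1642e-06) = 0.0875 Ω

0.0875 Ω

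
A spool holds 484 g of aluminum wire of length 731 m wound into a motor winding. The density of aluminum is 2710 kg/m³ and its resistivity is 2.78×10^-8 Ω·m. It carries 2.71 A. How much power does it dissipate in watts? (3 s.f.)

A = m/(density·L) = 0.484/(2710×731) = 2.4432e-07 m²
R = ρL/A = (2.78×10^-8)(731)/(2.4432e-07) = 83.18 Ω
P = I²R = (2.71)² × 83.18 = 611 W

611 W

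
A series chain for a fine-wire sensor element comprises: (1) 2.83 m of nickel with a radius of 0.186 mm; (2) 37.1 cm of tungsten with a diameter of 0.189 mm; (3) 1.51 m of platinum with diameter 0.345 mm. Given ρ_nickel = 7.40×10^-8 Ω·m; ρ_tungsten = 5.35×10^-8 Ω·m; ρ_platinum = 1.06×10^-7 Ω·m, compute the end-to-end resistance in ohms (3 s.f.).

Seg 1: A = πr² = π(1.8600e-04 m)² = 1.087e-07 m²
R_1 = (7.40×10^-8)(2.83)/(1.087e-07) = 1.927 Ω
Seg 2: A = π(d/2)² = π(9.4500e-05 m)² = 2.806e-08 m²
R_2 = (5.35×10^-8)(0.371)/(2.806e-08) = 0.7075 Ω
Seg 3: A = π(d/2)² = π(1.7250e-04 m)² = 9.348e-08 m²
R_3 = (1.06×10^-7)(1.51)/(9.348e-08) = 1.712 Ω
R_total = R_1 + R_2 + R_3 = 4.35 Ω

4.35 Ω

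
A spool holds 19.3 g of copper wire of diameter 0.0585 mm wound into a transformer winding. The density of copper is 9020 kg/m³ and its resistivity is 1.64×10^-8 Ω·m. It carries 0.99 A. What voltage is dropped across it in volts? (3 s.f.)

4810 V

A = π(d/2)² = π(2.9250e-05 m)² = 2.6878e-09 m²
L = m/(density·A) = 0.0193/(9020×2.6878e-09) = 796.1 m
R = ρL/A = (1.64×10^-8)(796.1)/(2.6878e-09) = 4857 Ω
V = IR = 0.99 × 4857 = 4810 V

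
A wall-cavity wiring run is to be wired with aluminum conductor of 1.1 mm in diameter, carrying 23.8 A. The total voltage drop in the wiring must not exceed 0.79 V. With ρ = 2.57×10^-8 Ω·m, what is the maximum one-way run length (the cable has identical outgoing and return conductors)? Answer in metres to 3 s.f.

0.614 m

A = π(d/2)² = π(5.5000e-04 m)² = 9.503e-07 m²
L_max = V_max·A/(2·ρI) = (0.79)(9.503e-07)/(2×2.57×10^-8×23.8) = 0.614 m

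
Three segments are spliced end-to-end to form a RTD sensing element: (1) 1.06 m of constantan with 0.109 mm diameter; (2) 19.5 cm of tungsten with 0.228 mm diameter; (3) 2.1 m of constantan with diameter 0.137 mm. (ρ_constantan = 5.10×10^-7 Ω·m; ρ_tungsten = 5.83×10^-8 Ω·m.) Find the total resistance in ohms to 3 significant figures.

131 Ω

Seg 1: A = π(d/2)² = π(5.4500e-05 m)² = 9.331e-09 m²
R_1 = (5.10×10^-7)(1.06)/(9.331e-09) = 57.93 Ω
Seg 2: A = π(d/2)² = π(1.1400e-04 m)² = 4.083e-08 m²
R_2 = (5.83×10^-8)(0.195)/(4.083e-08) = 0.2784 Ω
Seg 3: A = π(d/2)² = π(6.8500e-05 m)² = 1.474e-08 m²
R_3 = (5.10×10^-7)(2.1)/(1.474e-08) = 72.65 Ω
R_total = R_1 + R_2 + R_3 = 131 Ω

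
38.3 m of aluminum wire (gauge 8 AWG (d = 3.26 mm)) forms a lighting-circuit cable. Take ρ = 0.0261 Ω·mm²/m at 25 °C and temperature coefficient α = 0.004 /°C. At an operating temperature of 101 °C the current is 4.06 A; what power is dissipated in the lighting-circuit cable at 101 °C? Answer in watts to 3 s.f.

ρ = 0.0261 Ω·mm²/m = 2.61×10^-8 Ω·m
A = π(3.26/2 mm)² = π(1.6300e-03 m)² = 8.347e-06 m²
R₍25₎ = ρL/A = (2.61×10^-8)(38.3)/(8.347e-06) = 0.1198 Ω
R₍101₎ = R₍25₎(1 + αΔT) = 0.1198 × (1 + 0.004×76) = 0.1562 Ω
P = I²R = (4.06)² × 0.1562 = 2.57 W

2.57 W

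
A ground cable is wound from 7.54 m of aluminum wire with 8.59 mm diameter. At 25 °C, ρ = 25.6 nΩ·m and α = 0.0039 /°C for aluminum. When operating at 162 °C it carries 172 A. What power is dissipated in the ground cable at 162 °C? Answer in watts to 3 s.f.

151 W

ρ = 25.6 nΩ·m = 2.56×10^-8 Ω·m
A = π(d/2)² = π(4.2950e-03 m)² = 5.795e-05 m²
R₍25₎ = ρL/A = (2.56×10^-8)(7.54)/(5.795e-05) = 0.003331 Ω
R₍162₎ = R₍25₎(1 + αΔT) = 0.003331 × (1 + 0.0039×137) = 0.00511 Ω
P = I²R = (172)² × 0.00511 = 151 W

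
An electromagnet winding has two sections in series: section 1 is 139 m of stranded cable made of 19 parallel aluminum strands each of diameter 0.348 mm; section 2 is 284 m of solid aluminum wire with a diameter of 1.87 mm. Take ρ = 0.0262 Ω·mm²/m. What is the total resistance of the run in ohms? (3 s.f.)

4.72 Ω

ρ = 0.0262 Ω·mm²/m = 2.62×10^-8 Ω·m
Section 1: A_strand = π(1.7400e-04)² = 9.511e-08 m²; R₁ = ρL/(N·A_s) = (2.62×10^-8)(139)/(19×9.511e-08) = 2.015 Ω
Section 2: A = π(d/2)² = π(9.3500e-04 m)² = 2.746e-06 m²
R₂ = (2.62×10^-8)(284)/(2.746e-06) = 2.709 Ω
R = R₁ + R₂ = 4.72 Ω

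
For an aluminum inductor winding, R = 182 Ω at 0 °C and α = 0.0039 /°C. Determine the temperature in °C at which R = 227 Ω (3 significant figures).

63.4 °C

R = R₀(1 + α(T − T₀)) ⇒ T = T₀ + (R/R₀ − 1)/α
T = 0 + (227/182 − 1)/0.0039 = 0 + (0.2473)/0.0039 = 63.4 °C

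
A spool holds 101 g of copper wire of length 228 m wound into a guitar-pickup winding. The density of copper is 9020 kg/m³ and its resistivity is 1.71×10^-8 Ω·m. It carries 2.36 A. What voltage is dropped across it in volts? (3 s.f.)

A = m/(density·L) = 0.101/(9020×228) = 4.9111e-08 m²
R = ρL/A = (1.71×10^-8)(228)/(4.9111e-08) = 79.39 Ω
V = IR = 2.36 × 79.39 = 187 V

187 V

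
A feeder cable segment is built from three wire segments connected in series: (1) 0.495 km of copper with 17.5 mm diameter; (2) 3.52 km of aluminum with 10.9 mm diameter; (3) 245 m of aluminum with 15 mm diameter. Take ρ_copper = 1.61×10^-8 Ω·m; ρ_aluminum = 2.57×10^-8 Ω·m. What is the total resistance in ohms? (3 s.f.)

1.04 Ω

Seg 1: A = π(d/2)² = π(8.7500e-03 m)² = 2.405e-04 m²
R_1 = (1.61×10^-8)(495)/(2.405e-04) = 0.03313 Ω
Seg 2: A = π(d/2)² = π(5.4500e-03 m)² = 9.331e-05 m²
R_2 = (2.57×10^-8)(3520)/(9.331e-05) = 0.9695 Ω
Seg 3: A = π(d/2)² = π(7.5000e-03 m)² = 1.767e-04 m²
R_3 = (2.57×10^-8)(245)/(1.767e-04) = 0.03563 Ω
R_total = R_1 + R_2 + R_3 = 1.04 Ω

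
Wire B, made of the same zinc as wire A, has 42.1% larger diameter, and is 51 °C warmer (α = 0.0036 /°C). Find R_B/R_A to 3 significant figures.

0.586

R ∝ ρL/d² with ρ ∝ (1+αΔT), so R_B/R_A = (1 + 42.1/100)⁻² × (1 + 0.0036×51)
= 0.4952 × 1.184 = 0.586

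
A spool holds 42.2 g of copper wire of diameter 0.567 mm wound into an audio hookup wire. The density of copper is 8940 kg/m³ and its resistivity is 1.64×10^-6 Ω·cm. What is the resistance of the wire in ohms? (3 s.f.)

ρ = 1.64×10^-6 Ω·cm = 1.64×10^-8 Ω·m
A = π(d/2)² = π(2.8350e-04 m)² = 2.5250e-07 m²
L = m/(density·A) = 0.0422/(8940×2.5250e-07) = 18.69 m
R = ρL/A = (1.64×10^-8)(18.69)/(2.5250e-07) = 1.21 Ω

1.21 Ω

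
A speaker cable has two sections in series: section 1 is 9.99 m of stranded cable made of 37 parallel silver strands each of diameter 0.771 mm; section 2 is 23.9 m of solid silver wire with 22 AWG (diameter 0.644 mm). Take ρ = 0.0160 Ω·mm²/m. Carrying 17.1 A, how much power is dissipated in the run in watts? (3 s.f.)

ρ = 0.0160 Ω·mm²/m = 1.60×10^-8 Ω·m
Section 1: A_strand = π(3.8550e-04)² = 4.669e-07 m²; R₁ = ρL/(N·A_s) = (1.60×10^-8)(9.99)/(37×4.669e-07) = 0.009253 Ω
Section 2: A = π(0.644/2 mm)² = π(3.2200e-04 m)² = 3.257e-07 m²
R₂ = (1.60×10^-8)(23.9)/(3.257e-07) = 1.174 Ω
R = R₁ + R₂ = 1.183 Ω
P = I²R = (17.1)² × 1.183 = 346 W

346 W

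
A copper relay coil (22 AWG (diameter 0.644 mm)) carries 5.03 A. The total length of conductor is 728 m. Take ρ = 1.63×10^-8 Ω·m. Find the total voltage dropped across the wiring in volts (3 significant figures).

183 V

A = π(0.644/2 mm)² = π(3.2200e-04 m)² = 3.257e-07 m²
R = ρL/A = (1.63×10^-8)(728)/(3.257e-07) = 36.43 Ω
V = IR = 5.03 × 36.43 = 183 V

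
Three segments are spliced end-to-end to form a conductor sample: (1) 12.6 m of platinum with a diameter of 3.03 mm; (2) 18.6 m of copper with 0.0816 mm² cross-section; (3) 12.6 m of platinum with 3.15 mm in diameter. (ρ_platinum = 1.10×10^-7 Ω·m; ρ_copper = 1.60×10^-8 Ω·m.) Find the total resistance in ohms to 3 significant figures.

Seg 1: A = π(d/2)² = π(1.5150e-03 m)² = 7.211e-06 m²
R_1 = (1.10×10^-7)(12.6)/(7.211e-06) = 0.1922 Ω
Seg 2: A = 0.0816 mm² = 8.160e-08 m²
R_2 = (1.60×10^-8)(18.6)/(8.160e-08) = 3.647 Ω
Seg 3: A = π(d/2)² = π(1.5750e-03 m)² = 7.793e-06 m²
R_3 = (1.10×10^-7)(12.6)/(7.793e-06) = 0.1778 Ω
R_total = R_1 + R_2 + R_3 = 4.02 Ω

4.02 Ω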